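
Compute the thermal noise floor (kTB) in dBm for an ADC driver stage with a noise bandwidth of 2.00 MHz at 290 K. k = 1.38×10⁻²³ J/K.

P_n = kTB = 1.38×10⁻²³ × 290 × 2.00×10⁶ = 8.00×10⁻¹⁵ W
In dBm: 10 log₁₀(8.00×10⁻¹⁵ / 10⁻³) = −111.0 dBm

−111.0 dBm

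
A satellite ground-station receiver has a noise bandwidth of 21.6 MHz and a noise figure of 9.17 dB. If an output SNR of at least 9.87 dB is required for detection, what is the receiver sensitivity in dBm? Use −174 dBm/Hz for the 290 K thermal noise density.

Sensitivity = −174 + 10 log₁₀(B) + NF + SNR_min
= −174 + 73.34 + 9.17 + 9.87
= −81.62 dBm → −81.6 dBm

−81.6 dBm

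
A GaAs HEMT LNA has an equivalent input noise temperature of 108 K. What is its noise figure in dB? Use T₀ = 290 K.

F = 1 + T_e/T₀ = 1 + 108/290 = 1.37241
NF = 10 log₁₀(1.37241) = 1.37 dB

1.37 dB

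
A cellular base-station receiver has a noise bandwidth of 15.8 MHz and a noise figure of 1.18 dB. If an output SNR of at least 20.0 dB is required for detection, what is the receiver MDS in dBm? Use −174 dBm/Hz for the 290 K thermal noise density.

Sensitivity = −174 + 10 log₁₀(B) + NF + SNR_min
= −174 + 71.99 + 1.18 + 20.0
= −80.83 dBm → −80.8 dBm

−80.8 dBm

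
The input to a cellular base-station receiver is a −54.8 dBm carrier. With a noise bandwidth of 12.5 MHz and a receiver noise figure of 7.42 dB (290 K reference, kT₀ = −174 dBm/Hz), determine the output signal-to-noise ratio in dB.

40.8 dB

Noise floor: N = −174 + 10 log₁₀(B) + NF
10 log₁₀(1.25×10⁷) = 70.97 dB
N = −174 + 70.97 + 7.42 = −95.61 dBm
SNR = P_sig − N = −54.8 − (−95.61) = 40.81 dB → 40.8 dB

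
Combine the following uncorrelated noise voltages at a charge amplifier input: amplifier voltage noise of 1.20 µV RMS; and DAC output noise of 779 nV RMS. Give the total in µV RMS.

Uncorrelated sources add in power (mean-square): V_tot = √(ΣV_i²)
V_tot = √[(1.20×10⁻⁶)² + (7.79×10⁻⁷)²] = 1.43×10⁻⁶ V = 1.43 µV

1.43 µV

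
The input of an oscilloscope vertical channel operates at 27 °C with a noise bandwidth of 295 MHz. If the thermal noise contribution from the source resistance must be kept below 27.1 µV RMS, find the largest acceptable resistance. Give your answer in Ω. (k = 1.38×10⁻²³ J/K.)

T = 27 °C + 273.15 = 300.15 K
Johnson–Nyquist: V_n = √(4kTRB) ⇒ R = V_n² / (4kTB)
4kTB = 4 × 1.38×10⁻²³ × 300.15 × 2.95×10⁸ = 4.89×10⁻¹²
R = (2.71×10⁻⁵)² / 4.89×10⁻¹² = 1.50×10² Ω = 150 Ω

150 Ω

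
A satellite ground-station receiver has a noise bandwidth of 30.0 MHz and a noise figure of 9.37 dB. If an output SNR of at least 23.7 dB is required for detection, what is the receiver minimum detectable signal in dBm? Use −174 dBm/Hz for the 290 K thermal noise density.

Sensitivity = −174 + 10 log₁₀(B) + NF + SNR_min
= −174 + 74.77 + 9.37 + 23.7
= −66.16 dBm → −66.2 dBm

−66.2 dBm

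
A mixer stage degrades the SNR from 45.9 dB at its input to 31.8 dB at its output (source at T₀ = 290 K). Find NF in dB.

14.1 dB

NF (dB) = SNR_in(dB) − SNR_out(dB) when the source is at T₀
NF = 45.9 − 31.8 = 14.1 dB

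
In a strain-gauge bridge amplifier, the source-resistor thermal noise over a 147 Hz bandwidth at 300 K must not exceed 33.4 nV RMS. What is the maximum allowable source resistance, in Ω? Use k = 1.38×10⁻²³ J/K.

458 Ω

Johnson–Nyquist: V_n = √(4kTRB) ⇒ R = V_n² / (4kTB)
4kTB = 4 × 1.38×10⁻²³ × 300 × 1.47×10² = 2.43×10⁻¹⁸
R = (3.34×10⁻⁸)² / 2.43×10⁻¹⁸ = 4.58×10² Ω = 458 Ω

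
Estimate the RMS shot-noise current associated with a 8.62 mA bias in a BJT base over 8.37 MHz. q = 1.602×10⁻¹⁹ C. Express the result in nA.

152 nA

I_n = √(2qI·B)
2qI·B = 2 × 1.602×10⁻¹⁹ × 8.62×10⁻³ × 8.37×10⁶ = 2.31×10⁻¹⁴ A²
I_n = √(2.31×10⁻¹⁴) = 1.52×10⁻⁷ A = 152 nA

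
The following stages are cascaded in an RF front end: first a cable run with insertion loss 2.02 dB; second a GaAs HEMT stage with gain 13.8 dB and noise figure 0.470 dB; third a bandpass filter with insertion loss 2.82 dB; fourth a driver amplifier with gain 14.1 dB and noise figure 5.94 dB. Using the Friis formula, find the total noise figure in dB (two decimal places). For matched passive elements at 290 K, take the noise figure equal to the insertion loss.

3.44 dB

Convert to linear (a loss of L dB is a gain of −L dB): F_i = 10^(NF_i/10), G_i = 10^(G_i,dB/10)
  Stage 1: F_1 = 10^(2.02/10) = 1.592, G_1 = 10^(−2.02/10) = 0.6281
  Stage 2: F_2 = 10^(0.470/10) = 1.114, G_2 = 10^(13.8/10) = 23.99
  Stage 3: F_3 = 10^(2.82/10) = 1.914, G_3 = 10^(−2.82/10) = 0.5224
  Stage 4: F_4 = 10^(5.94/10) = 3.926, G_4 = 10^(14.1/10) = 25.70
Friis cascade:
  F = 1.592 + (1.114 − 1)/0.6281 + (1.914 − 1)/15.07 + (3.926 − 1)/7.870 = 2.207
NF = 10 log₁₀(2.207) = 3.44 dB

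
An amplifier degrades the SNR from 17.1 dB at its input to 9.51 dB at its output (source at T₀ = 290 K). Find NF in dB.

NF (dB) = SNR_in(dB) − SNR_out(dB) when the source is at T₀
NF = 17.1 − 9.51 = 7.59 dB

7.59 dB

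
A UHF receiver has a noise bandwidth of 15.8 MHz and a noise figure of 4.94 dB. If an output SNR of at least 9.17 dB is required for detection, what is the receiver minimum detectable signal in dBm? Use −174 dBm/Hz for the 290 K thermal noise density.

Sensitivity = −174 + 10 log₁₀(B) + NF + SNR_min
= −174 + 71.99 + 4.94 + 9.17
= −87.90 dBm → −87.9 dBm

−87.9 dBm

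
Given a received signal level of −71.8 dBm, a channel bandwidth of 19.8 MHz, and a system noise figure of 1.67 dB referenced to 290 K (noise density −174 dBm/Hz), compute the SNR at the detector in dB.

27.6 dB

Noise floor: N = −174 + 10 log₁₀(B) + NF
10 log₁₀(1.98×10⁷) = 72.97 dB
N = −174 + 72.97 + 1.67 = −99.36 dBm
SNR = P_sig − N = −71.8 − (−99.36) = 27.56 dB → 27.6 dB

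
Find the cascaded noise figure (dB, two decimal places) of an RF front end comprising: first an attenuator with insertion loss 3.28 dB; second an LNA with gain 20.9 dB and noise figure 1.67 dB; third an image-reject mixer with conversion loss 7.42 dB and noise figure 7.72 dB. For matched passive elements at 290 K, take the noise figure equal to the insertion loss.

5.07 dB

Convert to linear (a loss of L dB is a gain of −L dB): F_i = 10^(NF_i/10), G_i = 10^(G_i,dB/10)
  Stage 1: F_1 = 10^(3.28/10) = 2.128, G_1 = 10^(−3.28/10) = 0.4699
  Stage 2: F_2 = 10^(1.67/10) = 1.469, G_2 = 10^(20.9/10) = 123.0
  Stage 3: F_3 = 10^(7.72/10) = 5.916, G_3 = 10^(−7.42/10) = 0.1811
Friis cascade:
  F = 2.128 + (1.469 − 1)/0.4699 + (5.916 − 1)/57.81 = 3.211
NF = 10 log₁₀(3.211) = 5.07 dB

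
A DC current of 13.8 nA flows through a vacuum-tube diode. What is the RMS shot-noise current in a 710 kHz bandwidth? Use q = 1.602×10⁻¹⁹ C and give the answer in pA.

I_n = √(2qI·B)
2qI·B = 2 × 1.602×10⁻¹⁹ × 1.38×10⁻⁸ × 7.10×10⁵ = 3.14×10⁻²¹ A²
I_n = √(3.14×10⁻²¹) = 5.60×10⁻¹¹ A = 56.0 pA

56.0 pA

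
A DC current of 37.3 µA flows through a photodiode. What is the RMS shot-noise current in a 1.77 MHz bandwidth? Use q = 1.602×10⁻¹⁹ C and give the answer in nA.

4.60 nA

I_n = √(2qI·B)
2qI·B = 2 × 1.602×10⁻¹⁹ × 3.73×10⁻⁵ × 1.77×10⁶ = 2.12×10⁻¹⁷ A²
I_n = √(2.12×10⁻¹⁷) = 4.60×10⁻⁹ A = 4.60 nA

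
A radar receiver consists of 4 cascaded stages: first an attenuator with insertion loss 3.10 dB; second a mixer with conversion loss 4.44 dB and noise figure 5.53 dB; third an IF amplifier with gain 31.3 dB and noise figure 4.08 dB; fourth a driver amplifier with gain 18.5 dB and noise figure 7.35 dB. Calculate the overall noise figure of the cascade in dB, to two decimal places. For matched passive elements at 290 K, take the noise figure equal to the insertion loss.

Convert to linear (a loss of L dB is a gain of −L dB): F_i = 10^(NF_i/10), G_i = 10^(G_i,dB/10)
  Stage 1: F_1 = 10^(3.10/10) = 2.042, G_1 = 10^(−3.10/10) = 0.4898
  Stage 2: F_2 = 10^(5.53/10) = 3.573, G_2 = 10^(−4.44/10) = 0.3597
  Stage 3: F_3 = 10^(4.08/10) = 2.559, G_3 = 10^(31.3/10) = 1349
  Stage 4: F_4 = 10^(7.35/10) = 5.433, G_4 = 10^(18.5/10) = 70.79
Friis cascade:
  F = 2.042 + (3.573 − 1)/0.4898 + (2.559 − 1)/0.1762 + (5.433 − 1)/237.7 = 16.16
NF = 10 log₁₀(16.16) = 12.08 dB

12.08 dB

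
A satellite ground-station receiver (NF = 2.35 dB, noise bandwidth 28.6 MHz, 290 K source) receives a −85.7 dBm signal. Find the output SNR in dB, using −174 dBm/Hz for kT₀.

11.4 dB

Noise floor: N = −174 + 10 log₁₀(B) + NF
10 log₁₀(2.86×10⁷) = 74.56 dB
N = −174 + 74.56 + 2.35 = −97.09 dBm
SNR = P_sig − N = −85.7 − (−97.09) = 11.39 dB → 11.4 dB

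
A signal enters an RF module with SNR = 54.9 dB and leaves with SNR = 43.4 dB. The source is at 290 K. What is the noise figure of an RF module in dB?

NF (dB) = SNR_in(dB) − SNR_out(dB) when the source is at T₀
NF = 54.9 − 43.4 = 11.5 dB

11.5 dB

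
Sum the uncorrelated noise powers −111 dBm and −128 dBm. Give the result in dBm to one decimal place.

Convert to linear, add, convert back:
P₁ = 7.94×10⁻¹⁵ W, P₂ = 1.58×10⁻¹⁶ W
P_tot = 8.10×10⁻¹⁵ W → 10 log₁₀(P_tot / 10⁻³) = −110.9 dBm

−110.9 dBm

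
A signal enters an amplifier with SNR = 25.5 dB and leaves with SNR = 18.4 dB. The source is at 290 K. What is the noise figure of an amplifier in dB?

7.1 dB

NF (dB) = SNR_in(dB) − SNR_out(dB) when the source is at T₀
NF = 25.5 − 18.4 = 7.1 dB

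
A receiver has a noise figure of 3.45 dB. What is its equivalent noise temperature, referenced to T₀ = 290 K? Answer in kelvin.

352 K

F = 10^(3.45/10) = 2.21309
T_e = (F − 1)·T₀ = (2.21309 − 1) × 290 = 352 K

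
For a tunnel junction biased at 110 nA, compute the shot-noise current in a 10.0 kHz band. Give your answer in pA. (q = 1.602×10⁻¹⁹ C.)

18.8 pA

I_n = √(2qI·B)
2qI·B = 2 × 1.602×10⁻¹⁹ × 1.10×10⁻⁷ × 1.00×10⁴ = 3.52×10⁻²² A²
I_n = √(3.52×10⁻²²) = 1.88×10⁻¹¹ A = 18.8 pA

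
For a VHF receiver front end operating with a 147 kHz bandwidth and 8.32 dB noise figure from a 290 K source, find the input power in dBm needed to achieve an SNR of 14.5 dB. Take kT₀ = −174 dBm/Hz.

−99.5 dBm

Sensitivity = −174 + 10 log₁₀(B) + NF + SNR_min
= −174 + 51.67 + 8.32 + 14.5
= −99.51 dBm → −99.5 dBm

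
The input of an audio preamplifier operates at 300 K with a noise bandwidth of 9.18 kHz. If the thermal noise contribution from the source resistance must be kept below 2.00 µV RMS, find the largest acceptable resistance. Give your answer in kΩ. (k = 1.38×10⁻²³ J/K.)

26.3 kΩ

Johnson–Nyquist: V_n = √(4kTRB) ⇒ R = V_n² / (4kTB)
4kTB = 4 × 1.38×10⁻²³ × 300 × 9.18×10³ = 1.52×10⁻¹⁶
R = (2.00×10⁻⁶)² / 1.52×10⁻¹⁶ = 2.63×10⁴ Ω = 26.3 kΩ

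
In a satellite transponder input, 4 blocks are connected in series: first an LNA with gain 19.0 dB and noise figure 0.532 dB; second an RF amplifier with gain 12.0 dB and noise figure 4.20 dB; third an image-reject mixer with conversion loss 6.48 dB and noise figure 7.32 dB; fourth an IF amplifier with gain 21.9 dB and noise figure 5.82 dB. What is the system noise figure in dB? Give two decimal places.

0.66 dB

Convert to linear (a loss of L dB is a gain of −L dB): F_i = 10^(NF_i/10), G_i = 10^(G_i,dB/10)
  Stage 1: F_1 = 10^(0.532/10) = 1.130, G_1 = 10^(19.0/10) = 79.43
  Stage 2: F_2 = 10^(4.20/10) = 2.630, G_2 = 10^(12.0/10) = 15.85
  Stage 3: F_3 = 10^(7.32/10) = 5.395, G_3 = 10^(−6.48/10) = 0.2249
  Stage 4: F_4 = 10^(5.82/10) = 3.819, G_4 = 10^(21.9/10) = 154.9
Friis cascade:
  F = 1.130 + (2.630 − 1)/79.43 + (5.395 − 1)/1259 + (3.819 − 1)/283.1 = 1.164
NF = 10 log₁₀(1.164) = 0.66 dB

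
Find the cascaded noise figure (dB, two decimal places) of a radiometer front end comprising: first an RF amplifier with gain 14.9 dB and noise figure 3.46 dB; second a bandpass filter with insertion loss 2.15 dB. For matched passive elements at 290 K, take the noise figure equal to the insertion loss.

Convert to linear (a loss of L dB is a gain of −L dB): F_i = 10^(NF_i/10), G_i = 10^(G_i,dB/10)
  Stage 1: F_1 = 10^(3.46/10) = 2.218, G_1 = 10^(14.9/10) = 30.90
  Stage 2: F_2 = 10^(2.15/10) = 1.641, G_2 = 10^(−2.15/10) = 0.6095
Friis cascade:
  F = 2.218 + (1.641 − 1)/30.90 = 2.239
NF = 10 log₁₀(2.239) = 3.50 dB

3.50 dB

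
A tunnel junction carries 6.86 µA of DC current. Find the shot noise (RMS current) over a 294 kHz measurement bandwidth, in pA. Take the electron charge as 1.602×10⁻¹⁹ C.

804 pA

I_n = √(2qI·B)
2qI·B = 2 × 1.602×10⁻¹⁹ × 6.86×10⁻⁶ × 2.94×10⁵ = 6.46×10⁻¹⁹ A²
I_n = √(6.46×10⁻¹⁹) = 8.04×10⁻¹⁰ A = 804 pA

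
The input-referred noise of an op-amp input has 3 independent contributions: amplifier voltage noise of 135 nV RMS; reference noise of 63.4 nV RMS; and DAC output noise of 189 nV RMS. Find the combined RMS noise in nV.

241 nV

Uncorrelated sources add in power (mean-square): V_tot = √(ΣV_i²)
V_tot = √[(1.35×10⁻⁷)² + (6.34×10⁻⁸)² + (1.89×10⁻⁷)²] = 2.41×10⁻⁷ V = 241 nV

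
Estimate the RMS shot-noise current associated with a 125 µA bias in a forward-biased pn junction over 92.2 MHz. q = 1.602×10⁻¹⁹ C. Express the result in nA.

I_n = √(2qI·B)
2qI·B = 2 × 1.602×10⁻¹⁹ × 1.25×10⁻⁴ × 9.22×10⁷ = 3.69×10⁻¹⁵ A²
I_n = √(3.69×10⁻¹⁵) = 6.08×10⁻⁸ A = 60.8 nA

60.8 nA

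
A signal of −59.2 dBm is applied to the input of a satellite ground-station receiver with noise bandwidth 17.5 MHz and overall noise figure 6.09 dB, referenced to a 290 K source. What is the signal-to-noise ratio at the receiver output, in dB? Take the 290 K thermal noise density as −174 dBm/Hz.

Noise floor: N = −174 + 10 log₁₀(B) + NF
10 log₁₀(1.75×10⁷) = 72.43 dB
N = −174 + 72.43 + 6.09 = −95.48 dBm
SNR = P_sig − N = −59.2 − (−95.48) = 36.28 dB → 36.3 dB

36.3 dB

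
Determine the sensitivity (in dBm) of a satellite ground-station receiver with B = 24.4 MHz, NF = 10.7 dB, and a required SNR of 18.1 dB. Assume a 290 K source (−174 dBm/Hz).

Sensitivity = −174 + 10 log₁₀(B) + NF + SNR_min
= −174 + 73.87 + 10.7 + 18.1
= −71.33 dBm → −71.3 dBm

−71.3 dBm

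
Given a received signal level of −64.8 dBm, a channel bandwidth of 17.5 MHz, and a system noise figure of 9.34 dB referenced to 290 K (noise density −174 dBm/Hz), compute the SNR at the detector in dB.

Noise floor: N = −174 + 10 log₁₀(B) + NF
10 log₁₀(1.75×10⁷) = 72.43 dB
N = −174 + 72.43 + 9.34 = −92.23 dBm
SNR = P_sig − N = −64.8 − (−92.23) = 27.43 dB → 27.4 dB

27.4 dB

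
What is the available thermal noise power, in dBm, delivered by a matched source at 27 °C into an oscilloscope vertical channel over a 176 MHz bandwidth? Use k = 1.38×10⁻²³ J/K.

T = 27 °C + 273.15 = 300.15 K
P_n = kTB = 1.38×10⁻²³ × 300.15 × 1.76×10⁸ = 7.29×10⁻¹³ W
In dBm: 10 log₁₀(7.29×10⁻¹³ / 10⁻³) = −91.4 dBm

−91.4 dBm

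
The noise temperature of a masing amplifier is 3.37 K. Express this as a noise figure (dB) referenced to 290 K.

F = 1 + T_e/T₀ = 1 + 3.37/290 = 1.01162
NF = 10 log₁₀(1.01162) = 0.050 dB

0.050 dB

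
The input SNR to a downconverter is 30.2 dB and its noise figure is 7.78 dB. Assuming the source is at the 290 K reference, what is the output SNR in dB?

22.42 dB

By definition F = SNR_in/SNR_out, so in dB: SNR_out = SNR_in − NF
SNR_out = 30.2 − 7.78 = 22.42 dB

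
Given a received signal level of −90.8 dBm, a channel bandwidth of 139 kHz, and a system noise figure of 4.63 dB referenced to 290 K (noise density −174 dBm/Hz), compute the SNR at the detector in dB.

Noise floor: N = −174 + 10 log₁₀(B) + NF
10 log₁₀(1.39×10⁵) = 51.43 dB
N = −174 + 51.43 + 4.63 = −117.94 dBm
SNR = P_sig − N = −90.8 − (−117.94) = 27.14 dB → 27.1 dB

27.1 dB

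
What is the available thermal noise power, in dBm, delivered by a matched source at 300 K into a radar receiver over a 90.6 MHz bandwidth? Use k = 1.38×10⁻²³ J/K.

P_n = kTB = 1.38×10⁻²³ × 300 × 9.06×10⁷ = 3.75×10⁻¹³ W
In dBm: 10 log₁₀(3.75×10⁻¹³ / 10⁻³) = −94.3 dBm

−94.3 dBm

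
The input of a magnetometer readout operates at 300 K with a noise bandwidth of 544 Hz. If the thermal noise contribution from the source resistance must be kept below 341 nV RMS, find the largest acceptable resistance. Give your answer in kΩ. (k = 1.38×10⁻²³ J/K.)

Johnson–Nyquist: V_n = √(4kTRB) ⇒ R = V_n² / (4kTB)
4kTB = 4 × 1.38×10⁻²³ × 300 × 5.44×10² = 9.01×10⁻¹⁸
R = (3.41×10⁻⁷)² / 9.01×10⁻¹⁸ = 1.29×10⁴ Ω = 12.9 kΩ

12.9 kΩ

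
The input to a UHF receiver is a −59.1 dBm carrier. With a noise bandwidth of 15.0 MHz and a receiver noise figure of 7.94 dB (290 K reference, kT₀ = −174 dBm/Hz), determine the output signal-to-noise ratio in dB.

Noise floor: N = −174 + 10 log₁₀(B) + NF
10 log₁₀(1.50×10⁷) = 71.76 dB
N = −174 + 71.76 + 7.94 = −94.30 dBm
SNR = P_sig − N = −59.1 − (−94.30) = 35.20 dB → 35.2 dB

35.2 dB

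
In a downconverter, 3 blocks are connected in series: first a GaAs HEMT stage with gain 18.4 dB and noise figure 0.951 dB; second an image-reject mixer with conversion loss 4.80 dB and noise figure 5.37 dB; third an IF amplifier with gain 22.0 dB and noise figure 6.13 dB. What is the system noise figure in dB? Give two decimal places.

1.51 dB

Convert to linear (a loss of L dB is a gain of −L dB): F_i = 10^(NF_i/10), G_i = 10^(G_i,dB/10)
  Stage 1: F_1 = 10^(0.951/10) = 1.245, G_1 = 10^(18.4/10) = 69.18
  Stage 2: F_2 = 10^(5.37/10) = 3.443, G_2 = 10^(−4.80/10) = 0.3311
  Stage 3: F_3 = 10^(6.13/10) = 4.102, G_3 = 10^(22.0/10) = 158.5
Friis cascade:
  F = 1.245 + (3.443 − 1)/69.18 + (4.102 − 1)/22.91 = 1.416
NF = 10 log₁₀(1.416) = 1.51 dB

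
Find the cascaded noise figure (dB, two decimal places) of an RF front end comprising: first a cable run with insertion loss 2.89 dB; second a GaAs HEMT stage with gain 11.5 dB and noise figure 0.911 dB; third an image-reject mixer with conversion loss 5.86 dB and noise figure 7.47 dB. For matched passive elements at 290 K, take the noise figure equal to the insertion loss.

Convert to linear (a loss of L dB is a gain of −L dB): F_i = 10^(NF_i/10), G_i = 10^(G_i,dB/10)
  Stage 1: F_1 = 10^(2.89/10) = 1.945, G_1 = 10^(−2.89/10) = 0.5140
  Stage 2: F_2 = 10^(0.911/10) = 1.233, G_2 = 10^(11.5/10) = 14.13
  Stage 3: F_3 = 10^(7.47/10) = 5.585, G_3 = 10^(−5.86/10) = 0.2594
Friis cascade:
  F = 1.945 + (1.233 − 1)/0.5140 + (5.585 − 1)/7.261 = 3.031
NF = 10 log₁₀(3.031) = 4.82 dB

4.82 dB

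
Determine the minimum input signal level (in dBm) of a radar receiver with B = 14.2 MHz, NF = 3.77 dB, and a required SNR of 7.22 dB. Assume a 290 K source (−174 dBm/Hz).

Sensitivity = −174 + 10 log₁₀(B) + NF + SNR_min
= −174 + 71.52 + 3.77 + 7.22
= −91.49 dBm → −91.5 dBm

−91.5 dBm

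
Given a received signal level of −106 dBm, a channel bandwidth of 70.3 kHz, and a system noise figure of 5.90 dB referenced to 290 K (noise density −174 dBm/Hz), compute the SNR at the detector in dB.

Noise floor: N = −174 + 10 log₁₀(B) + NF
10 log₁₀(7.03×10⁴) = 48.47 dB
N = −174 + 48.47 + 5.90 = −119.63 dBm
SNR = P_sig − N = −106 − (−119.63) = 13.63 dB → 13.6 dB

13.6 dB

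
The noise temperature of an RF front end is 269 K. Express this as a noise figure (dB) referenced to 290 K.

F = 1 + T_e/T₀ = 1 + 269/290 = 1.92759
NF = 10 log₁₀(1.92759) = 2.85 dB

2.85 dB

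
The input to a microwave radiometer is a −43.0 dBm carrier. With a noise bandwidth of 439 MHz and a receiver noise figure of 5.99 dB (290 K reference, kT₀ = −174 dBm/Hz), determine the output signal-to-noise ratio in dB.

Noise floor: N = −174 + 10 log₁₀(B) + NF
10 log₁₀(4.39×10⁸) = 86.42 dB
N = −174 + 86.42 + 5.99 = −81.59 dBm
SNR = P_sig − N = −43.0 − (−81.59) = 38.59 dB → 38.6 dB

38.6 dB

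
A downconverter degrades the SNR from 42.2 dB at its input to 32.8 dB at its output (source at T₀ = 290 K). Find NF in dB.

NF (dB) = SNR_in(dB) − SNR_out(dB) when the source is at T₀
NF = 42.2 − 32.8 = 9.4 dB

9.4 dB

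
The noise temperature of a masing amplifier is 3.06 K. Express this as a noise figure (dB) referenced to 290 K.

0.046 dB

F = 1 + T_e/T₀ = 1 + 3.06/290 = 1.01055
NF = 10 log₁₀(1.01055) = 0.046 dB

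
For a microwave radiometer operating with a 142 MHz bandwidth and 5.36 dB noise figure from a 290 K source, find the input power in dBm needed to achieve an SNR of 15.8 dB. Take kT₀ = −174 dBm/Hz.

−71.3 dBm

Sensitivity = −174 + 10 log₁₀(B) + NF + SNR_min
= −174 + 81.52 + 5.36 + 15.8
= −71.32 dBm → −71.3 dBm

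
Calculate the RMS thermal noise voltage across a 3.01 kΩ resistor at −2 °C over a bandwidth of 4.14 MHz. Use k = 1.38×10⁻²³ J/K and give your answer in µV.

T = −2 °C + 273.15 = 271.15 K
V_n = √(4kTRB)
4kTRB = 4 × 1.38×10⁻²³ × 271.15 × 3.01×10³ × 4.14×10⁶ = 1.87×10⁻¹⁰ V²
V_n = √(1.87×10⁻¹⁰) = 1.37×10⁻⁵ V = 13.7 µV

13.7 µV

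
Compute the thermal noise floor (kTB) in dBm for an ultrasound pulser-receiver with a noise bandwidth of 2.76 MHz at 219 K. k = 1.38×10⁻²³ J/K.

−110.8 dBm

P_n = kTB = 1.38×10⁻²³ × 219 × 2.76×10⁶ = 8.34×10⁻¹⁵ W
In dBm: 10 log₁₀(8.34×10⁻¹⁵ / 10⁻³) = −110.8 dBm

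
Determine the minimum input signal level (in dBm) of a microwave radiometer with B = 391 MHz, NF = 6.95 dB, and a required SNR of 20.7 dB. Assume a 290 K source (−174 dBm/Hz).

−60.4 dBm

Sensitivity = −174 + 10 log₁₀(B) + NF + SNR_min
= −174 + 85.92 + 6.95 + 20.7
= −60.43 dBm → −60.4 dBm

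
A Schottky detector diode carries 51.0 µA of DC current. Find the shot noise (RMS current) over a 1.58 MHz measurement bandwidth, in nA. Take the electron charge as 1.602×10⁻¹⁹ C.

5.08 nA

I_n = √(2qI·B)
2qI·B = 2 × 1.602×10⁻¹⁹ × 5.10×10⁻⁵ × 1.58×10⁶ = 2.58×10⁻¹⁷ A²
I_n = √(2.58×10⁻¹⁷) = 5.08×10⁻⁹ A = 5.08 nA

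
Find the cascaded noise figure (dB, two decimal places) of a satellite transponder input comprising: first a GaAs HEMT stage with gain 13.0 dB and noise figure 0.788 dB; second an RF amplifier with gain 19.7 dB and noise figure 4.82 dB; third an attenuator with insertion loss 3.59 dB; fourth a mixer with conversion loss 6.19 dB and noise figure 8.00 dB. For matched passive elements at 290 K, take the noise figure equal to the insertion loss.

1.17 dB

Convert to linear (a loss of L dB is a gain of −L dB): F_i = 10^(NF_i/10), G_i = 10^(G_i,dB/10)
  Stage 1: F_1 = 10^(0.788/10) = 1.199, G_1 = 10^(13.0/10) = 19.95
  Stage 2: F_2 = 10^(4.82/10) = 3.034, G_2 = 10^(19.7/10) = 93.33
  Stage 3: F_3 = 10^(3.59/10) = 2.286, G_3 = 10^(−3.59/10) = 0.4375
  Stage 4: F_4 = 10^(8.00/10) = 6.310, G_4 = 10^(−6.19/10) = 0.2404
Friis cascade:
  F = 1.199 + (3.034 − 1)/19.95 + (2.286 − 1)/1862 + (6.310 − 1)/814.7 = 1.308
NF = 10 log₁₀(1.308) = 1.17 dB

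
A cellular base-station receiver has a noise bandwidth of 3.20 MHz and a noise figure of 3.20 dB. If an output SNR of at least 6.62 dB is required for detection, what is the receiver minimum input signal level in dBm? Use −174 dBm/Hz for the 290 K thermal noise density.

Sensitivity = −174 + 10 log₁₀(B) + NF + SNR_min
= −174 + 65.05 + 3.20 + 6.62
= −99.13 dBm → −99.1 dBm

−99.1 dBm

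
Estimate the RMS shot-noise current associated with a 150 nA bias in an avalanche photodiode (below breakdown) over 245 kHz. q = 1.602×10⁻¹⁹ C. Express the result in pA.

I_n = √(2qI·B)
2qI·B = 2 × 1.602×10⁻¹⁹ × 1.50×10⁻⁷ × 2.45×10⁵ = 1.18×10⁻²⁰ A²
I_n = √(1.18×10⁻²⁰) = 1.09×10⁻¹⁰ A = 109 pA

109 pA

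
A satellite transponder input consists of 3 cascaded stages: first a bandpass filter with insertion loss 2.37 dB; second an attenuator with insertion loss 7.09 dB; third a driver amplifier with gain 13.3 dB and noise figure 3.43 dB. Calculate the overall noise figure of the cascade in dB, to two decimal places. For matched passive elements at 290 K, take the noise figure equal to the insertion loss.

Convert to linear (a loss of L dB is a gain of −L dB): F_i = 10^(NF_i/10), G_i = 10^(G_i,dB/10)
  Stage 1: F_1 = 10^(2.37/10) = 1.726, G_1 = 10^(−2.37/10) = 0.5794
  Stage 2: F_2 = 10^(7.09/10) = 5.117, G_2 = 10^(−7.09/10) = 0.1954
  Stage 3: F_3 = 10^(3.43/10) = 2.203, G_3 = 10^(13.3/10) = 21.38
Friis cascade:
  F = 1.726 + (5.117 − 1)/0.5794 + (2.203 − 1)/0.1132 = 19.45
NF = 10 log₁₀(19.45) = 12.89 dB

12.89 dB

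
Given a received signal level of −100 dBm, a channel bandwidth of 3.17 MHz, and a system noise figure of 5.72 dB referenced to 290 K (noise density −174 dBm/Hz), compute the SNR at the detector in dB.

3.3 dB

Noise floor: N = −174 + 10 log₁₀(B) + NF
10 log₁₀(3.17×10⁶) = 65.01 dB
N = −174 + 65.01 + 5.72 = −103.27 dBm
SNR = P_sig − N = −100 − (−103.27) = 3.27 dB → 3.3 dB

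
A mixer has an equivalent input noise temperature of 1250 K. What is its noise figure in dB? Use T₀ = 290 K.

7.25 dB

F = 1 + T_e/T₀ = 1 + 1250/290 = 5.31034
NF = 10 log₁₀(5.31034) = 7.25 dB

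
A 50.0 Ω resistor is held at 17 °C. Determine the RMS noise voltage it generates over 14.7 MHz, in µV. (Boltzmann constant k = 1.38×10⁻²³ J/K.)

3.43 µV

T = 17 °C + 273.15 = 290.15 K
V_n = √(4kTRB)
4kTRB = 4 × 1.38×10⁻²³ × 290.15 × 5.00×10¹ × 1.47×10⁷ = 1.18×10⁻¹¹ V²
V_n = √(1.18×10⁻¹¹) = 3.43×10⁻⁶ V = 3.43 µV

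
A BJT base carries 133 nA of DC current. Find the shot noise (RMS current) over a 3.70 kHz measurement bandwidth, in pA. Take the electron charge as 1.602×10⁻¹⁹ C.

I_n = √(2qI·B)
2qI·B = 2 × 1.602×10⁻¹⁹ × 1.33×10⁻⁷ × 3.70×10³ = 1.58×10⁻²² A²
I_n = √(1.58×10⁻²²) = 1.26×10⁻¹¹ A = 12.6 pA

12.6 pA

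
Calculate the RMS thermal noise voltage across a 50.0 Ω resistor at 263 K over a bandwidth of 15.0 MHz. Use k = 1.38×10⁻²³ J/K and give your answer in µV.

3.30 µV

V_n = √(4kTRB)
4kTRB = 4 × 1.38×10⁻²³ × 263 × 5.00×10¹ × 1.50×10⁷ = 1.09×10⁻¹¹ V²
V_n = √(1.09×10⁻¹¹) = 3.30×10⁻⁶ V = 3.30 µV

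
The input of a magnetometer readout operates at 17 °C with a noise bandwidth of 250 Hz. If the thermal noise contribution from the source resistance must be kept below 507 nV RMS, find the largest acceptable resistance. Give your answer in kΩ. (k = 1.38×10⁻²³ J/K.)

T = 17 °C + 273.15 = 290.15 K
Johnson–Nyquist: V_n = √(4kTRB) ⇒ R = V_n² / (4kTB)
4kTB = 4 × 1.38×10⁻²³ × 290.15 × 2.50×10² = 4.00×10⁻¹⁸
R = (5.07×10⁻⁷)² / 4.00×10⁻¹⁸ = 6.42×10⁴ Ω = 64.2 kΩ

64.2 kΩ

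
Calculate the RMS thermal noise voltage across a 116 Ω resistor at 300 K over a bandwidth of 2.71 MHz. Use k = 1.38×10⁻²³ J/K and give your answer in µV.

2.28 µV

V_n = √(4kTRB)
4kTRB = 4 × 1.38×10⁻²³ × 300 × 1.16×10² × 2.71×10⁶ = 5.21×10⁻¹² V²
V_n = √(5.21×10⁻¹²) = 2.28×10⁻⁶ V = 2.28 µV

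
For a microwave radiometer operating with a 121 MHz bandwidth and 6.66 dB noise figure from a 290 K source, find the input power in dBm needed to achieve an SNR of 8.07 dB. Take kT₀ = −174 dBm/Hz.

Sensitivity = −174 + 10 log₁₀(B) + NF + SNR_min
= −174 + 80.83 + 6.66 + 8.07
= −78.44 dBm → −78.4 dBm

−78.4 dBm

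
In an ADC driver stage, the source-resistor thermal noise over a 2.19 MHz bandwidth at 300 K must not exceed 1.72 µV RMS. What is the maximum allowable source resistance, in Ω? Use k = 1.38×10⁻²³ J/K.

Johnson–Nyquist: V_n = √(4kTRB) ⇒ R = V_n² / (4kTB)
4kTB = 4 × 1.38×10⁻²³ × 300 × 2.19×10⁶ = 3.63×10⁻¹⁴
R = (1.72×10⁻⁶)² / 3.63×10⁻¹⁴ = 8.16×10¹ Ω = 81.6 Ω

81.6 Ω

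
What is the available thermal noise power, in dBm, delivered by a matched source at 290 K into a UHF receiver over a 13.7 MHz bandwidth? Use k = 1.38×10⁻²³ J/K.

P_n = kTB = 1.38×10⁻²³ × 290 × 1.37×10⁷ = 5.48×10⁻¹⁴ W
In dBm: 10 log₁₀(5.48×10⁻¹⁴ / 10⁻³) = −102.6 dBm

−102.6 dBm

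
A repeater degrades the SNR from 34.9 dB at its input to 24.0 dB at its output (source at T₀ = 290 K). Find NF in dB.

NF (dB) = SNR_in(dB) − SNR_out(dB) when the source is at T₀
NF = 34.9 − 24.0 = 10.9 dB

10.9 dB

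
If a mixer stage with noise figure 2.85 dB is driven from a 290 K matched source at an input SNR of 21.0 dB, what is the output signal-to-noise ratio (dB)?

By definition F = SNR_in/SNR_out, so in dB: SNR_out = SNR_in − NF
SNR_out = 21.0 − 2.85 = 18.15 dB

18.15 dB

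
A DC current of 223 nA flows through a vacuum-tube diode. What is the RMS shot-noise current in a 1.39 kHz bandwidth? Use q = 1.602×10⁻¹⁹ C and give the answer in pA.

9.97 pA

I_n = √(2qI·B)
2qI·B = 2 × 1.602×10⁻¹⁹ × 2.23×10⁻⁷ × 1.39×10³ = 9.93×10⁻²³ A²
I_n = √(9.93×10⁻²³) = 9.97×10⁻¹² A = 9.97 pA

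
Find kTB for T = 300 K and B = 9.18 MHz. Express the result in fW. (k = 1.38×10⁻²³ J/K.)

38.0 fW

P_n = kTB = 1.38×10⁻²³ × 300 × 9.18×10⁶ = 3.80×10⁻¹⁴ W = 38.0 fW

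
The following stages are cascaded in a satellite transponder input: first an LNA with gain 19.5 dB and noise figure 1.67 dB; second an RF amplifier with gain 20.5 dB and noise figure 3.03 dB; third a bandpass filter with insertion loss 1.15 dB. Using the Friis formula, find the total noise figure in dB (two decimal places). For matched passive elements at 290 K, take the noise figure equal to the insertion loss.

Convert to linear (a loss of L dB is a gain of −L dB): F_i = 10^(NF_i/10), G_i = 10^(G_i,dB/10)
  Stage 1: F_1 = 10^(1.67/10) = 1.469, G_1 = 10^(19.5/10) = 89.13
  Stage 2: F_2 = 10^(3.03/10) = 2.009, G_2 = 10^(20.5/10) = 112.2
  Stage 3: F_3 = 10^(1.15/10) = 1.303, G_3 = 10^(−1.15/10) = 0.7674
Friis cascade:
  F = 1.469 + (2.009 − 1)/89.13 + (1.303 − 1)/1.000×10⁴ = 1.480
NF = 10 log₁₀(1.480) = 1.70 dB

1.70 dB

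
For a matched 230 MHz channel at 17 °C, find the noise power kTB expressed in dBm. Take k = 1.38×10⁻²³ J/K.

T = 17 °C + 273.15 = 290.15 K
P_n = kTB = 1.38×10⁻²³ × 290.15 × 2.30×10⁸ = 9.21×10⁻¹³ W
In dBm: 10 log₁₀(9.21×10⁻¹³ / 10⁻³) = −90.4 dBm

−90.4 dBm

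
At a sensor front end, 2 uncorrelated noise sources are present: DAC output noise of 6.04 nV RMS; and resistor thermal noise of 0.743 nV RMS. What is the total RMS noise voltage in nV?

6.09 nV

Uncorrelated sources add in power (mean-square): V_tot = √(ΣV_i²)
V_tot = √[(6.04×10⁻⁹)² + (7.43×10⁻¹⁰)²] = 6.09×10⁻⁹ V = 6.09 nV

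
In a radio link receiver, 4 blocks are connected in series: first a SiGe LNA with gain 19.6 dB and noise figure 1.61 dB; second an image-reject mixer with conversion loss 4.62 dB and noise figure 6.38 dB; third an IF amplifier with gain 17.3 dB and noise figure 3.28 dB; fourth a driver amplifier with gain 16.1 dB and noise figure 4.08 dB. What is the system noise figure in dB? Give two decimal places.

1.82 dB

Convert to linear (a loss of L dB is a gain of −L dB): F_i = 10^(NF_i/10), G_i = 10^(G_i,dB/10)
  Stage 1: F_1 = 10^(1.61/10) = 1.449, G_1 = 10^(19.6/10) = 91.20
  Stage 2: F_2 = 10^(6.38/10) = 4.345, G_2 = 10^(−4.62/10) = 0.3451
  Stage 3: F_3 = 10^(3.28/10) = 2.128, G_3 = 10^(17.3/10) = 53.70
  Stage 4: F_4 = 10^(4.08/10) = 2.559, G_4 = 10^(16.1/10) = 40.74
Friis cascade:
  F = 1.449 + (4.345 − 1)/91.20 + (2.128 − 1)/31.48 + (2.559 − 1)/1690 = 1.522
NF = 10 log₁₀(1.522) = 1.82 dB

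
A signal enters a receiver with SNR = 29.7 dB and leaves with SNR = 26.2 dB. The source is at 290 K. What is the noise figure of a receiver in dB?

NF (dB) = SNR_in(dB) − SNR_out(dB) when the source is at T₀
NF = 29.7 − 26.2 = 3.5 dB

3.5 dB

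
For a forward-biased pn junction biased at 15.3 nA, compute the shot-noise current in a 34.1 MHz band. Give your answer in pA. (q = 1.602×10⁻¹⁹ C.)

409 pA

I_n = √(2qI·B)
2qI·B = 2 × 1.602×10⁻¹⁹ × 1.53×10⁻⁸ × 3.41×10⁷ = 1.67×10⁻¹⁹ A²
I_n = √(1.67×10⁻¹⁹) = 4.09×10⁻¹⁰ A = 409 pA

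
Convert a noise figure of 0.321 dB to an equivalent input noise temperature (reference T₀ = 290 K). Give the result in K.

F = 10^(0.321/10) = 1.07671
T_e = (F − 1)·T₀ = (1.07671 − 1) × 290 = 22.2 K

22.2 K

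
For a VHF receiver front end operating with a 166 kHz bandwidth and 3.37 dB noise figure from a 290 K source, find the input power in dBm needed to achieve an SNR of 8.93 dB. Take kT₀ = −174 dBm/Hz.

−109.5 dBm

Sensitivity = −174 + 10 log₁₀(B) + NF + SNR_min
= −174 + 52.2 + 3.37 + 8.93
= −109.50 dBm → −109.5 dBm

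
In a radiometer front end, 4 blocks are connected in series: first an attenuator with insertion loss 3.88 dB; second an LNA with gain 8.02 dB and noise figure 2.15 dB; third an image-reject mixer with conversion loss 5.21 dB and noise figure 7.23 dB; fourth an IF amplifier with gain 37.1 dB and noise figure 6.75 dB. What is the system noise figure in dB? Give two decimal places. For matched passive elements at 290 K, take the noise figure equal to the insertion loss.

10.18 dB

Convert to linear (a loss of L dB is a gain of −L dB): F_i = 10^(NF_i/10), G_i = 10^(G_i,dB/10)
  Stage 1: F_1 = 10^(3.88/10) = 2.443, G_1 = 10^(−3.88/10) = 0.4093
  Stage 2: F_2 = 10^(2.15/10) = 1.641, G_2 = 10^(8.02/10) = 6.339
  Stage 3: F_3 = 10^(7.23/10) = 5.284, G_3 = 10^(−5.21/10) = 0.3013
  Stage 4: F_4 = 10^(6.75/10) = 4.732, G_4 = 10^(37.1/10) = 5129
Friis cascade:
  F = 2.443 + (1.641 − 1)/0.4093 + (5.284 − 1)/2.594 + (4.732 − 1)/0.7816 = 10.43
NF = 10 log₁₀(10.43) = 10.18 dB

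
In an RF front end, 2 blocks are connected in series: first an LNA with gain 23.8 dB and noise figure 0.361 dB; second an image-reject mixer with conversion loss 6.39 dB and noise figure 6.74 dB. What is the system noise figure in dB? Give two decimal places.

0.42 dB

Convert to linear (a loss of L dB is a gain of −L dB): F_i = 10^(NF_i/10), G_i = 10^(G_i,dB/10)
  Stage 1: F_1 = 10^(0.361/10) = 1.087, G_1 = 10^(23.8/10) = 239.9
  Stage 2: F_2 = 10^(6.74/10) = 4.721, G_2 = 10^(−6.39/10) = 0.2296
Friis cascade:
  F = 1.087 + (4.721 − 1)/239.9 = 1.102
NF = 10 log₁₀(1.102) = 0.42 dB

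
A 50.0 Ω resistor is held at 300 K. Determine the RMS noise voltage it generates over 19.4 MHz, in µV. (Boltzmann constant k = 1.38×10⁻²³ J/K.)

V_n = √(4kTRB)
4kTRB = 4 × 1.38×10⁻²³ × 300 × 5.00×10¹ × 1.94×10⁷ = 1.61×10⁻¹¹ V²
V_n = √(1.61×10⁻¹¹) = 4.01×10⁻⁶ V = 4.01 µV

4.01 µV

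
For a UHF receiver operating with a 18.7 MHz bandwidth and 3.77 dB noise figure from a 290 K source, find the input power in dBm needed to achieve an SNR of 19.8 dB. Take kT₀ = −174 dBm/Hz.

Sensitivity = −174 + 10 log₁₀(B) + NF + SNR_min
= −174 + 72.72 + 3.77 + 19.8
= −77.71 dBm → −77.7 dBm

−77.7 dBm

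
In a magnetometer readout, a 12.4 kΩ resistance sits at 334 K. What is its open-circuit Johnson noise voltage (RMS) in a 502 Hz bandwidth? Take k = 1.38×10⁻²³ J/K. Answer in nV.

339 nV

V_n = √(4kTRB)
4kTRB = 4 × 1.38×10⁻²³ × 334 × 1.24×10⁴ × 5.02×10² = 1.15×10⁻¹³ V²
V_n = √(1.15×10⁻¹³) = 3.39×10⁻⁷ V = 339 nV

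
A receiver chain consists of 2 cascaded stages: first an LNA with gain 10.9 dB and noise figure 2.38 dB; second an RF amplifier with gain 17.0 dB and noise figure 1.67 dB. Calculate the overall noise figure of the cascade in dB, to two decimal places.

Convert to linear (a loss of L dB is a gain of −L dB): F_i = 10^(NF_i/10), G_i = 10^(G_i,dB/10)
  Stage 1: F_1 = 10^(2.38/10) = 1.730, G_1 = 10^(10.9/10) = 12.30
  Stage 2: F_2 = 10^(1.67/10) = 1.469, G_2 = 10^(17.0/10) = 50.12
Friis cascade:
  F = 1.730 + (1.469 − 1)/12.30 = 1.768
NF = 10 log₁₀(1.768) = 2.47 dB

2.47 dB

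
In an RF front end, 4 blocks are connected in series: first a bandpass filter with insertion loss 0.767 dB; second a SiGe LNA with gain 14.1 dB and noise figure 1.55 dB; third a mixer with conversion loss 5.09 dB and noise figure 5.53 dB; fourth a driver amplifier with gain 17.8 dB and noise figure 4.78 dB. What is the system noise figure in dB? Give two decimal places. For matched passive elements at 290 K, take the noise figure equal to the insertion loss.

Convert to linear (a loss of L dB is a gain of −L dB): F_i = 10^(NF_i/10), G_i = 10^(G_i,dB/10)
  Stage 1: F_1 = 10^(0.767/10) = 1.193, G_1 = 10^(−0.767/10) = 0.8381
  Stage 2: F_2 = 10^(1.55/10) = 1.429, G_2 = 10^(14.1/10) = 25.70
  Stage 3: F_3 = 10^(5.53/10) = 3.573, G_3 = 10^(−5.09/10) = 0.3097
  Stage 4: F_4 = 10^(4.78/10) = 3.006, G_4 = 10^(17.8/10) = 60.26
Friis cascade:
  F = 1.193 + (1.429 − 1)/0.8381 + (3.573 − 1)/21.54 + (3.006 − 1)/6.673 = 2.125
NF = 10 log₁₀(2.125) = 3.27 dB

3.27 dB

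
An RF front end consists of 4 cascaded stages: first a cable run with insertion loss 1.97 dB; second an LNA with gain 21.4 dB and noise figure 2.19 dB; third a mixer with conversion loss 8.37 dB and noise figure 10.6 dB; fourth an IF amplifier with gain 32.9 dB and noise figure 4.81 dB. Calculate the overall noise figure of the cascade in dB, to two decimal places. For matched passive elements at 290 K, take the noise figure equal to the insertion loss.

Convert to linear (a loss of L dB is a gain of −L dB): F_i = 10^(NF_i/10), G_i = 10^(G_i,dB/10)
  Stage 1: F_1 = 10^(1.97/10) = 1.574, G_1 = 10^(−1.97/10) = 0.6353
  Stage 2: F_2 = 10^(2.19/10) = 1.656, G_2 = 10^(21.4/10) = 138.0
  Stage 3: F_3 = 10^(10.6/10) = 11.48, G_3 = 10^(−8.37/10) = 0.1455
  Stage 4: F_4 = 10^(4.81/10) = 3.027, G_4 = 10^(32.9/10) = 1950
Friis cascade:
  F = 1.574 + (1.656 − 1)/0.6353 + (11.48 − 1)/87.70 + (3.027 − 1)/12.76 = 2.884
NF = 10 log₁₀(2.884) = 4.60 dB

4.60 dB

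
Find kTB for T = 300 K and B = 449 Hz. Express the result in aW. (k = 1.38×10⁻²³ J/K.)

P_n = kTB = 1.38×10⁻²³ × 300 × 4.49×10² = 1.86×10⁻¹⁸ W = 1.86 aW

1.86 aW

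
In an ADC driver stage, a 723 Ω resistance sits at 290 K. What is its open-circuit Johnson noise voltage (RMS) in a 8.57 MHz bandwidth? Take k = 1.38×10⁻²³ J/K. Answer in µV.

9.96 µV

V_n = √(4kTRB)
4kTRB = 4 × 1.38×10⁻²³ × 290 × 7.23×10² × 8.57×10⁶ = 9.92×10⁻¹¹ V²
V_n = √(9.92×10⁻¹¹) = 9.96×10⁻⁶ V = 9.96 µV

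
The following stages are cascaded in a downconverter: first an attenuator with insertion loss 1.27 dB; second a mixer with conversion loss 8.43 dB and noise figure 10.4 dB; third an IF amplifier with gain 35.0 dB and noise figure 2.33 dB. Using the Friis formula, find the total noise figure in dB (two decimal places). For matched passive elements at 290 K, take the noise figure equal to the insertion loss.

13.29 dB

Convert to linear (a loss of L dB is a gain of −L dB): F_i = 10^(NF_i/10), G_i = 10^(G_i,dB/10)
  Stage 1: F_1 = 10^(1.27/10) = 1.340, G_1 = 10^(−1.27/10) = 0.7464
  Stage 2: F_2 = 10^(10.4/10) = 10.96, G_2 = 10^(−8.43/10) = 0.1435
  Stage 3: F_3 = 10^(2.33/10) = 1.710, G_3 = 10^(35.0/10) = 3162
Friis cascade:
  F = 1.340 + (10.96 − 1)/0.7464 + (1.710 − 1)/0.1072 = 21.32
NF = 10 log₁₀(21.32) = 13.29 dB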